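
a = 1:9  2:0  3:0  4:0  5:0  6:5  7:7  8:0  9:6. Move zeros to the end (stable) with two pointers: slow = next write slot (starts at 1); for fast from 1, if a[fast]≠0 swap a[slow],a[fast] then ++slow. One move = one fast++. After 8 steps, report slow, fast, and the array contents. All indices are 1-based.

slow=4, fast=9, a=[9, 5, 7, 0, 0, 0, 0, 0, 6]

(s=1,f=1) a[fast]=9≠0 swap→a[1]=9 → slow++,fast++
(s=2,f=2) a[fast]=0 → fast++
(s=2,f=3) a[fast]=0 → fast++
(s=2,f=4) a[fast]=0 → fast++
(s=2,f=5) a[fast]=0 → fast++
(s=2,f=6) a[fast]=5≠0 swap→a[2]=5 → slow++,fast++
(s=3,f=7) a[fast]=7≠0 swap→a[3]=7 → slow++,fast++
(s=4,f=8) a[fast]=0 → fast++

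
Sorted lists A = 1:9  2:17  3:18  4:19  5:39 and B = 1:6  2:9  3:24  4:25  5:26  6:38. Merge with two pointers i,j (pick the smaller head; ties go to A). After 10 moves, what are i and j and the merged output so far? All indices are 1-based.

i=5, j=7, merged so far=[6, 9, 9, 17, 18, 19, 24, 25, 26, 38]

[i=1,j=1] A[i]=9>B[j]=6 take 6 → j++
[i=1,j=2] A[i]=9<=B[j]=9 take 9 → i++
[i=2,j=2] A[i]=17>B[j]=9 take 9 → j++
[i=2,j=3] A[i]=17<=B[j]=24 take 17 → i++
[i=3,j=3] A[i]=18<=B[j]=24 take 18 → i++
[i=4,j=3] A[i]=19<=B[j]=24 take 19 → i++
[i=5,j=3] A[i]=39>B[j]=24 take 24 → j++
[i=5,j=4] A[i]=39>B[j]=25 take 25 → j++
[i=5,j=5] A[i]=39>B[j]=26 take 26 → j++
[i=5,j=6] A[i]=39>B[j]=38 take 38 → j++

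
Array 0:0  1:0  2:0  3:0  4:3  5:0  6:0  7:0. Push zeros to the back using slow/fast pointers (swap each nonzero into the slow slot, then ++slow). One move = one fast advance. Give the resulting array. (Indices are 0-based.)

[3, 0, 0, 0, 0, 0, 0, 0]

slow=0 fast=0: a[fast]=0, fast++
slow=0 fast=1: a[fast]=0, fast++
slow=0 fast=2: a[fast]=0, fast++
slow=0 fast=3: a[fast]=0, fast++
slow=0 fast=4: a[fast]=3≠0 swap→a[0]=3, slow++,fast++
slow=1 fast=5: a[fast]=0, fast++
slow=1 fast=6: a[fast]=0, fast++
slow=1 fast=7: a[fast]=0, fast++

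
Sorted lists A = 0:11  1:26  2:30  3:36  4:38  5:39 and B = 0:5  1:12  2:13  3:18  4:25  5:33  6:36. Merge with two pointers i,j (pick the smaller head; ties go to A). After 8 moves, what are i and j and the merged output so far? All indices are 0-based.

i=3, j=5, merged so far=[5, 11, 12, 13, 18, 25, 26, 30]

[i=0,j=0] A[i]=11>B[j]=5 take 5 → j++
[i=0,j=1] A[i]=11<=B[j]=12 take 11 → i++
[i=1,j=1] A[i]=26>B[j]=12 take 12 → j++
[i=1,j=2] A[i]=26>B[j]=13 take 13 → j++
[i=1,j=3] A[i]=26>B[j]=18 take 18 → j++
[i=1,j=4] A[i]=26>B[j]=25 take 25 → j++
[i=1,j=5] A[i]=26<=B[j]=33 take 26 → i++
[i=2,j=5] A[i]=30<=B[j]=33 take 30 → i++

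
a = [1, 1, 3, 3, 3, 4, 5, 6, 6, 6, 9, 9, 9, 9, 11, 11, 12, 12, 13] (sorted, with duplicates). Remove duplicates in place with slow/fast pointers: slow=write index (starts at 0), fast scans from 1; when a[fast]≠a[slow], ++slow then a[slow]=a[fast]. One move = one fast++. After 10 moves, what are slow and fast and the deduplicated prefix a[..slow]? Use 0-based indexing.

slow=0 fast=1: a[fast]=1=a[slow] dup, fast++
slow=0 fast=2: a[fast]=3≠a[slow]=1 write a[1]=3, slow++,fast++
slow=1 fast=3: a[fast]=3=a[slow] dup, fast++
slow=1 fast=4: a[fast]=3=a[slow] dup, fast++
slow=1 fast=5: a[fast]=4≠a[slow]=3 write a[2]=4, slow++,fast++
slow=2 fast=6: a[fast]=5≠a[slow]=4 write a[3]=5, slow++,fast++
slow=3 fast=7: a[fast]=6≠a[slow]=5 write a[4]=6, slow++,fast++
slow=4 fast=8: a[fast]=6=a[slow] dup, fast++
slow=4 fast=9: a[fast]=6=a[slow] dup, fast++
slow=4 fast=10: a[fast]=9≠a[slow]=6 write a[5]=9, slow++,fast++

slow=5, fast=11, prefix=[1, 3, 4, 5, 6, 9]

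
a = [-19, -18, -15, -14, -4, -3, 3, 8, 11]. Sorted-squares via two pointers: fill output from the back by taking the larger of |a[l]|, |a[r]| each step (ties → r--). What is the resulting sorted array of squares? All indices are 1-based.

[9, 9, 16, 64, 121, 196, 225, 324, 361]

[1,9] |-19|>|11| out[9]=361 → l++
[2,9] |-18|>|11| out[8]=324 → l++
[3,9] |-15|>|11| out[7]=225 → l++
[4,9] |-14|>|11| out[6]=196 → l++
[5,9] |-4|<=|11| out[5]=121 → r--
[5,8] |-4|<=|8| out[4]=64 → r--
[5,7] |-4|>|3| out[3]=16 → l++
[6,7] |-3|<=|3| out[2]=9 → r--
[6,6] |-3|<=|-3| out[1]=9 → r--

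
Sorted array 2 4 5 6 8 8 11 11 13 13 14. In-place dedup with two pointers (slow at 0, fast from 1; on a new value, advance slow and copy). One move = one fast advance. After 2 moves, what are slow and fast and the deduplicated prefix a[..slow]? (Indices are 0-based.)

slow=0 fast=1: a[fast]=4≠a[slow]=2 write a[1]=4, slow++,fast++
slow=1 fast=2: a[fast]=5≠a[slow]=4 write a[2]=5, slow++,fast++

slow=2, fast=3, prefix=[2, 4, 5]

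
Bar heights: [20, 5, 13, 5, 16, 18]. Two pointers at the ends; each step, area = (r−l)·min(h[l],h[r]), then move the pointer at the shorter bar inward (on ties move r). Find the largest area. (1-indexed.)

[1,6] min(20,18)*5=90 best=90 * → r--
[1,5] min(20,16)*4=64 best=90 → r--
[1,4] min(20,5)*3=15 best=90 → r--
[1,3] min(20,13)*2=26 best=90 → r--
[1,2] min(20,5)*1=5 best=90 → r--

max area = 90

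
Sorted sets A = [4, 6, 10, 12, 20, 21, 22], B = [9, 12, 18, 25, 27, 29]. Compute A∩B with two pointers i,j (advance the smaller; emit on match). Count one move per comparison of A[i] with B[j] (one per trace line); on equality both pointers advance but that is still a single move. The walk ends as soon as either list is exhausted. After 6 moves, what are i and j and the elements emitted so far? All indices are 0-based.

[i=0,j=0] 4<9 → i++
[i=1,j=0] 6<9 → i++
[i=2,j=0] 10>9 → j++
[i=2,j=1] 10<12 → i++
[i=3,j=1] 12==12 emit → i++,j++
[i=4,j=2] 20>18 → j++

i=4, j=3, emitted=[12]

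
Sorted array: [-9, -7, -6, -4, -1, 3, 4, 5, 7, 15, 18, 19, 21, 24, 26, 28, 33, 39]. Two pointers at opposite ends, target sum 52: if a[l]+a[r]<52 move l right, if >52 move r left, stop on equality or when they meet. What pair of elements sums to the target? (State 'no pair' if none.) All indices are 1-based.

l=1 r=18: -9+39=30 <52, l++
l=2 r=18: -7+39=32 <52, l++
l=3 r=18: -6+39=33 <52, l++
l=4 r=18: -4+39=35 <52, l++
l=5 r=18: -1+39=38 <52, l++
l=6 r=18: 3+39=42 <52, l++
l=7 r=18: 4+39=43 <52, l++
l=8 r=18: 5+39=44 <52, l++
l=9 r=18: 7+39=46 <52, l++
l=10 r=18: 15+39=54 >52, r--
l=10 r=17: 15+33=48 <52, l++
l=11 r=17: 18+33=51 <52, l++
l=12 r=17: 19+33=52, found

(19, 33)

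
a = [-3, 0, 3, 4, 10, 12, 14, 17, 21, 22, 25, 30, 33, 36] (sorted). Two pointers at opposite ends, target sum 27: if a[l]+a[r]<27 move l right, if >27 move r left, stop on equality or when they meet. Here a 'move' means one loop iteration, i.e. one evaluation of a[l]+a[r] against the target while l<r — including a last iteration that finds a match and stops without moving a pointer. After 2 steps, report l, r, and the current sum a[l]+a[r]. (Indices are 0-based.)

l=0, r=11, sum=27

l=0 r=13: -3+36=33 >27, r--
l=0 r=12: -3+33=30 >27, r--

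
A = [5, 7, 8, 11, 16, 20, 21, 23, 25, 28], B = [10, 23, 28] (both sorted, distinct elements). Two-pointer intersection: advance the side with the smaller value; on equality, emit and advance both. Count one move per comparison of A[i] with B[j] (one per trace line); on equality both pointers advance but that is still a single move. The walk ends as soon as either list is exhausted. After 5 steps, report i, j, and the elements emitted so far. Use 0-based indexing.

i=0 j=0: 5<10, i++
i=1 j=0: 7<10, i++
i=2 j=0: 8<10, i++
i=3 j=0: 11>10, j++
i=3 j=1: 11<23, i++

i=4, j=1, emitted=[]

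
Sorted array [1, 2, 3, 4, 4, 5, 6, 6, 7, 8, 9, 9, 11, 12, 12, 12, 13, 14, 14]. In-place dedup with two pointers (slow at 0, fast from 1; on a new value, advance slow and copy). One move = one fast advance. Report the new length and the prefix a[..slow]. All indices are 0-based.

length 13; prefix = [1, 2, 3, 4, 5, 6, 7, 8, 9, 11, 12, 13, 14]

slow=0 fast=1: a[fast]=2≠a[slow]=1 write a[1]=2, slow++,fast++
slow=1 fast=2: a[fast]=3≠a[slow]=2 write a[2]=3, slow++,fast++
slow=2 fast=3: a[fast]=4≠a[slow]=3 write a[3]=4, slow++,fast++
slow=3 fast=4: a[fast]=4=a[slow] dup, fast++
slow=3 fast=5: a[fast]=5≠a[slow]=4 write a[4]=5, slow++,fast++
slow=4 fast=6: a[fast]=6≠a[slow]=5 write a[5]=6, slow++,fast++
slow=5 fast=7: a[fast]=6=a[slow] dup, fast++
slow=5 fast=8: a[fast]=7≠a[slow]=6 write a[6]=7, slow++,fast++
slow=6 fast=9: a[fast]=8≠a[slow]=7 write a[7]=8, slow++,fast++
slow=7 fast=10: a[fast]=9≠a[slow]=8 write a[8]=9, slow++,fast++
slow=8 fast=11: a[fast]=9=a[slow] dup, fast++
slow=8 fast=12: a[fast]=11≠a[slow]=9 write a[9]=11, slow++,fast++
slow=9 fast=13: a[fast]=12≠a[slow]=11 write a[10]=12, slow++,fast++
slow=10 fast=14: a[fast]=12=a[slow] dup, fast++
slow=10 fast=15: a[fast]=12=a[slow] dup, fast++
slow=10 fast=16: a[fast]=13≠a[slow]=12 write a[11]=13, slow++,fast++
slow=11 fast=17: a[fast]=14≠a[slow]=13 write a[12]=14, slow++,fast++
slow=12 fast=18: a[fast]=14=a[slow] dup, fast++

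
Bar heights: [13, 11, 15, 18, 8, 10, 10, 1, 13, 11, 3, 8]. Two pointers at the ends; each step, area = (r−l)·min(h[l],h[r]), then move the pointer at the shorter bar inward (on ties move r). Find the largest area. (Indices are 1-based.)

max area = 104

[1,12] min(13,8)*11=88 best=88 * → r--
[1,11] min(13,3)*10=30 best=88 → r--
[1,10] min(13,11)*9=99 best=99 * → r--
[1,9] min(13,13)*8=104 best=104 * → r--
[1,8] min(13,1)*7=7 best=104 → r--
[1,7] min(13,10)*6=60 best=104 → r--
[1,6] min(13,10)*5=50 best=104 → r--
[1,5] min(13,8)*4=32 best=104 → r--
[1,4] min(13,18)*3=39 best=104 → l++
[2,4] min(11,18)*2=22 best=104 → l++
[3,4] min(15,18)*1=15 best=104 → l++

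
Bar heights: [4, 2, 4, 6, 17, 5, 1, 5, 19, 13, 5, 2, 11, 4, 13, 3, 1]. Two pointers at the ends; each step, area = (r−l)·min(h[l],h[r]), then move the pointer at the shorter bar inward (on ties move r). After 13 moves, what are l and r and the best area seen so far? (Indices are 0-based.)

[0,16] min(4,1)*16=16 best=16 * → r--
[0,15] min(4,3)*15=45 best=45 * → r--
[0,14] min(4,13)*14=56 best=56 * → l++
[1,14] min(2,13)*13=26 best=56 → l++
[2,14] min(4,13)*12=48 best=56 → l++
[3,14] min(6,13)*11=66 best=66 * → l++
[4,14] min(17,13)*10=130 best=130 * → r--
[4,13] min(17,4)*9=36 best=130 → r--
[4,12] min(17,11)*8=88 best=130 → r--
[4,11] min(17,2)*7=14 best=130 → r--
[4,10] min(17,5)*6=30 best=130 → r--
[4,9] min(17,13)*5=65 best=130 → r--
[4,8] min(17,19)*4=68 best=130 → l++

l=5, r=8, best area=130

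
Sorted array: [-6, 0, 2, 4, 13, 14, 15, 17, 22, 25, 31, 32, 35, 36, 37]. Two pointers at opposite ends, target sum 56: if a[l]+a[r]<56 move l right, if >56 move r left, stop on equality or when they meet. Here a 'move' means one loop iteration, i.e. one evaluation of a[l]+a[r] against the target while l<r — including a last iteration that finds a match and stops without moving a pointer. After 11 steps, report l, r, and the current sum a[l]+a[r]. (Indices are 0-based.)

l=8, r=11, sum=54

[0,14] -6+37=31 <56 → l++
[1,14] 0+37=37 <56 → l++
[2,14] 2+37=39 <56 → l++
[3,14] 4+37=41 <56 → l++
[4,14] 13+37=50 <56 → l++
[5,14] 14+37=51 <56 → l++
[6,14] 15+37=52 <56 → l++
[7,14] 17+37=54 <56 → l++
[8,14] 22+37=59 >56 → r--
[8,13] 22+36=58 >56 → r--
[8,12] 22+35=57 >56 → r--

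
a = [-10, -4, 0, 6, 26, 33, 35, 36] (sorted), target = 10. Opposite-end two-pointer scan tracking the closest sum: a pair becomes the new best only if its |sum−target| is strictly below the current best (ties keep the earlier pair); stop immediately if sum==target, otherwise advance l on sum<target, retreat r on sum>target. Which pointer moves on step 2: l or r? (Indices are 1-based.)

r

l=1 r=8: -10+36=26 d=16 *, r--
l=1 r=7: -10+35=25 d=15 *, r--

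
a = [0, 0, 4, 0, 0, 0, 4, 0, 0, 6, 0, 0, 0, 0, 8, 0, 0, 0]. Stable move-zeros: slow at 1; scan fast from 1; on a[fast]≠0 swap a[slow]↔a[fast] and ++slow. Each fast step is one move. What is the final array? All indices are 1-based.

[4, 4, 6, 8, 0, 0, 0, 0, 0, 0, 0, 0, 0, 0, 0, 0, 0, 0]

(s=1,f=1) a[fast]=0 → fast++
(s=1,f=2) a[fast]=0 → fast++
(s=1,f=3) a[fast]=4≠0 swap→a[1]=4 → slow++,fast++
(s=2,f=4) a[fast]=0 → fast++
(s=2,f=5) a[fast]=0 → fast++
(s=2,f=6) a[fast]=0 → fast++
(s=2,f=7) a[fast]=4≠0 swap→a[2]=4 → slow++,fast++
(s=3,f=8) a[fast]=0 → fast++
(s=3,f=9) a[fast]=0 → fast++
(s=3,f=10) a[fast]=6≠0 swap→a[3]=6 → slow++,fast++
(s=4,f=11) a[fast]=0 → fast++
(s=4,f=12) a[fast]=0 → fast++
(s=4,f=13) a[fast]=0 → fast++
(s=4,f=14) a[fast]=0 → fast++
(s=4,f=15) a[fast]=8≠0 swap→a[4]=8 → slow++,fast++
(s=5,f=16) a[fast]=0 → fast++
(s=5,f=17) a[fast]=0 → fast++
(s=5,f=18) a[fast]=0 → fast++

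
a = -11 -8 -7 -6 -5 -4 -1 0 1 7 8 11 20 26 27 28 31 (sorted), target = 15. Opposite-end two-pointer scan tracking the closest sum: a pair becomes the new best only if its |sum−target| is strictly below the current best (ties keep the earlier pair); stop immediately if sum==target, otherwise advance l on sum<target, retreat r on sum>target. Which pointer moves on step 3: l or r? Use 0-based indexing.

r

l=0 r=16: -11+31=20 d=5 *, r--
l=0 r=15: -11+28=17 d=2 *, r--
l=0 r=14: -11+27=16 d=1 *, r--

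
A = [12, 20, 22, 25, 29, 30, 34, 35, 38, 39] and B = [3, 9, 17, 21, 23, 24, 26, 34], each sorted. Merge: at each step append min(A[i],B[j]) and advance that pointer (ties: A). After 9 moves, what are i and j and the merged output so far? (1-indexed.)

[i=1,j=1] A[i]=12>B[j]=3 take 3 → j++
[i=1,j=2] A[i]=12>B[j]=9 take 9 → j++
[i=1,j=3] A[i]=12<=B[j]=17 take 12 → i++
[i=2,j=3] A[i]=20>B[j]=17 take 17 → j++
[i=2,j=4] A[i]=20<=B[j]=21 take 20 → i++
[i=3,j=4] A[i]=22>B[j]=21 take 21 → j++
[i=3,j=5] A[i]=22<=B[j]=23 take 22 → i++
[i=4,j=5] A[i]=25>B[j]=23 take 23 → j++
[i=4,j=6] A[i]=25>B[j]=24 take 24 → j++

i=4, j=7, merged so far=[3, 9, 12, 17, 20, 21, 22, 23, 24]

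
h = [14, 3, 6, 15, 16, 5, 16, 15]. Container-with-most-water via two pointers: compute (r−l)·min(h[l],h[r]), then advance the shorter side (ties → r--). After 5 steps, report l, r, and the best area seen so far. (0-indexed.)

l=0 r=7: min(14,15)*7=98 best=98 *, l++
l=1 r=7: min(3,15)*6=18 best=98, l++
l=2 r=7: min(6,15)*5=30 best=98, l++
l=3 r=7: min(15,15)*4=60 best=98, r--
l=3 r=6: min(15,16)*3=45 best=98, l++

l=4, r=6, best area=98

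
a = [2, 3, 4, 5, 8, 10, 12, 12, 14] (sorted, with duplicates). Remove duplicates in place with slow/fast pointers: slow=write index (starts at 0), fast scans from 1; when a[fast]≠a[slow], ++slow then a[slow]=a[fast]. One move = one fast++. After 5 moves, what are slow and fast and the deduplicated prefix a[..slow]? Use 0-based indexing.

slow=5, fast=6, prefix=[2, 3, 4, 5, 8, 10]

slow=0 fast=1: a[fast]=3≠a[slow]=2 write a[1]=3, slow++,fast++
slow=1 fast=2: a[fast]=4≠a[slow]=3 write a[2]=4, slow++,fast++
slow=2 fast=3: a[fast]=5≠a[slow]=4 write a[3]=5, slow++,fast++
slow=3 fast=4: a[fast]=8≠a[slow]=5 write a[4]=8, slow++,fast++
slow=4 fast=5: a[fast]=10≠a[slow]=8 write a[5]=10, slow++,fast++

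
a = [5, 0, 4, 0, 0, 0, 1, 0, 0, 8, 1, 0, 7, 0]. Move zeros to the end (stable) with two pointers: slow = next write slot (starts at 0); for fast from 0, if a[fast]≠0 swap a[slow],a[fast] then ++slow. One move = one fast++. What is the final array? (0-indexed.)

slow=0 fast=0: a[fast]=5≠0 swap→a[0]=5, slow++,fast++
slow=1 fast=1: a[fast]=0, fast++
slow=1 fast=2: a[fast]=4≠0 swap→a[1]=4, slow++,fast++
slow=2 fast=3: a[fast]=0, fast++
slow=2 fast=4: a[fast]=0, fast++
slow=2 fast=5: a[fast]=0, fast++
slow=2 fast=6: a[fast]=1≠0 swap→a[2]=1, slow++,fast++
slow=3 fast=7: a[fast]=0, fast++
slow=3 fast=8: a[fast]=0, fast++
slow=3 fast=9: a[fast]=8≠0 swap→a[3]=8, slow++,fast++
slow=4 fast=10: a[fast]=1≠0 swap→a[4]=1, slow++,fast++
slow=5 fast=11: a[fast]=0, fast++
slow=5 fast=12: a[fast]=7≠0 swap→a[5]=7, slow++,fast++
slow=6 fast=13: a[fast]=0, fast++

[5, 4, 1, 8, 1, 7, 0, 0, 0, 0, 0, 0, 0, 0]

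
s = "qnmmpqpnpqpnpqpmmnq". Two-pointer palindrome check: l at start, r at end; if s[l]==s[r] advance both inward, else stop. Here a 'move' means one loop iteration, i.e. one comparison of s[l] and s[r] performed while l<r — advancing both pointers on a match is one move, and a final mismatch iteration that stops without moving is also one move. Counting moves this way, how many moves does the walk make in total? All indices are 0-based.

l=0 r=18: 'q'=='q', l++,r--
l=1 r=17: 'n'=='n', l++,r--
l=2 r=16: 'm'=='m', l++,r--
l=3 r=15: 'm'=='m', l++,r--
l=4 r=14: 'p'=='p', l++,r--
l=5 r=13: 'q'=='q', l++,r--
l=6 r=12: 'p'=='p', l++,r--
l=7 r=11: 'n'=='n', l++,r--
l=8 r=10: 'p'=='p', l++,r--

9 moves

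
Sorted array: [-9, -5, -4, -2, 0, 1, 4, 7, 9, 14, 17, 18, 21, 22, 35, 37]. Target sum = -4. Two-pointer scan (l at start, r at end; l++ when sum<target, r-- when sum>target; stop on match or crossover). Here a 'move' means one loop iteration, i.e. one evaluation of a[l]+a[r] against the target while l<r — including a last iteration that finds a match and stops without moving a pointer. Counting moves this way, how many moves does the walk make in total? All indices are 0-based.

[0,15] -9+37=28 >-4 → r--
[0,14] -9+35=26 >-4 → r--
[0,13] -9+22=13 >-4 → r--
[0,12] -9+21=12 >-4 → r--
[0,11] -9+18=9 >-4 → r--
[0,10] -9+17=8 >-4 → r--
[0,9] -9+14=5 >-4 → r--
[0,8] -9+9=0 >-4 → r--
[0,7] -9+7=-2 >-4 → r--
[0,6] -9+4=-5 <-4 → l++
[1,6] -5+4=-1 >-4 → r--
[1,5] -5+1=-4 → found

12 moves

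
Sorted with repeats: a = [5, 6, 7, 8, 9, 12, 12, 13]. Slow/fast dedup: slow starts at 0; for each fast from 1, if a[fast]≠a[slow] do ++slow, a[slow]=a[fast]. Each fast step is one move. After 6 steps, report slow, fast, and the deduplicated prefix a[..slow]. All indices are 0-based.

slow=5, fast=7, prefix=[5, 6, 7, 8, 9, 12]

(s=0,f=1) a[fast]=6≠a[slow]=5 write a[1]=6 → slow++,fast++
(s=1,f=2) a[fast]=7≠a[slow]=6 write a[2]=7 → slow++,fast++
(s=2,f=3) a[fast]=8≠a[slow]=7 write a[3]=8 → slow++,fast++
(s=3,f=4) a[fast]=9≠a[slow]=8 write a[4]=9 → slow++,fast++
(s=4,f=5) a[fast]=12≠a[slow]=9 write a[5]=12 → slow++,fast++
(s=5,f=6) a[fast]=12=a[slow] dup → fast++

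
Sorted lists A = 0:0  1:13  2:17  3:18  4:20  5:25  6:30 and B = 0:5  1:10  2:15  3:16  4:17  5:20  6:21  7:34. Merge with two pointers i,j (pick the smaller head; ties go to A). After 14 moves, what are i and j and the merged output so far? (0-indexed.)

i=0 j=0: A[i]=0<=B[j]=5 take 0, i++
i=1 j=0: A[i]=13>B[j]=5 take 5, j++
i=1 j=1: A[i]=13>B[j]=10 take 10, j++
i=1 j=2: A[i]=13<=B[j]=15 take 13, i++
i=2 j=2: A[i]=17>B[j]=15 take 15, j++
i=2 j=3: A[i]=17>B[j]=16 take 16, j++
i=2 j=4: A[i]=17<=B[j]=17 take 17, i++
i=3 j=4: A[i]=18>B[j]=17 take 17, j++
i=3 j=5: A[i]=18<=B[j]=20 take 18, i++
i=4 j=5: A[i]=20<=B[j]=20 take 20, i++
i=5 j=5: A[i]=25>B[j]=20 take 20, j++
i=5 j=6: A[i]=25>B[j]=21 take 21, j++
i=5 j=7: A[i]=25<=B[j]=34 take 25, i++
i=6 j=7: A[i]=30<=B[j]=34 take 30, i++

i=7, j=7, merged so far=[0, 5, 10, 13, 15, 16, 17, 17, 18, 20, 20, 21, 25, 30]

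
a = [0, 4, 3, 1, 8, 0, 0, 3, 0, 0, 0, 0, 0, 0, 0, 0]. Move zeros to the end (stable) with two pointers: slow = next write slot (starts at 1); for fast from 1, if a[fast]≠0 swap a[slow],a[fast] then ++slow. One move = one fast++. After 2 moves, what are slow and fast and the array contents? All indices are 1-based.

(s=1,f=1) a[fast]=0 → fast++
(s=1,f=2) a[fast]=4≠0 swap→a[1]=4 → slow++,fast++

slow=2, fast=3, a=[4, 0, 3, 1, 8, 0, 0, 3, 0, 0, 0, 0, 0, 0, 0, 0]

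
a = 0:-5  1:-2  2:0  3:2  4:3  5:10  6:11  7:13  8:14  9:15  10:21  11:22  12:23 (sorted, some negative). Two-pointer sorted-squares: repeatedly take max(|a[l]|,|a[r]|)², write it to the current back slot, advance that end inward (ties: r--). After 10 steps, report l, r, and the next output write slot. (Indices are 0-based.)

l=0 r=12: |-5|<=|23| out[12]=529, r--
l=0 r=11: |-5|<=|22| out[11]=484, r--
l=0 r=10: |-5|<=|21| out[10]=441, r--
l=0 r=9: |-5|<=|15| out[9]=225, r--
l=0 r=8: |-5|<=|14| out[8]=196, r--
l=0 r=7: |-5|<=|13| out[7]=169, r--
l=0 r=6: |-5|<=|11| out[6]=121, r--
l=0 r=5: |-5|<=|10| out[5]=100, r--
l=0 r=4: |-5|>|3| out[4]=25, l++
l=1 r=4: |-2|<=|3| out[3]=9, r--

l=1, r=3, next write slot=2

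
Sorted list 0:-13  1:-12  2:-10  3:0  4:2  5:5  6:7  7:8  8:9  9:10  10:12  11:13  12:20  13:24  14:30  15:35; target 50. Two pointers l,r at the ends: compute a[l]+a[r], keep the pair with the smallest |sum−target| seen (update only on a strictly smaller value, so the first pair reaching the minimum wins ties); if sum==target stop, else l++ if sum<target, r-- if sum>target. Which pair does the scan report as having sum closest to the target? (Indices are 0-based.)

pair (20, 30) with sum 50 (|Δ|=0)

[0,15] -13+35=22 d=28 * → l++
[1,15] -12+35=23 d=27 * → l++
[2,15] -10+35=25 d=25 * → l++
[3,15] 0+35=35 d=15 * → l++
[4,15] 2+35=37 d=13 * → l++
[5,15] 5+35=40 d=10 * → l++
[6,15] 7+35=42 d=8 * → l++
[7,15] 8+35=43 d=7 * → l++
[8,15] 9+35=44 d=6 * → l++
[9,15] 10+35=45 d=5 * → l++
[10,15] 12+35=47 d=3 * → l++
[11,15] 13+35=48 d=2 * → l++
[12,15] 20+35=55 d=5 → r--
[12,14] 20+30=50 d=0 * → stop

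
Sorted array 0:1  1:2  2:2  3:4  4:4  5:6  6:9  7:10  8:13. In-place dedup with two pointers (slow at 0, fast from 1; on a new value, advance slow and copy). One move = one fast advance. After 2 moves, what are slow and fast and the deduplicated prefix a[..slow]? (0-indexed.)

slow=0 fast=1: a[fast]=2≠a[slow]=1 write a[1]=2, slow++,fast++
slow=1 fast=2: a[fast]=2=a[slow] dup, fast++

slow=1, fast=3, prefix=[1, 2]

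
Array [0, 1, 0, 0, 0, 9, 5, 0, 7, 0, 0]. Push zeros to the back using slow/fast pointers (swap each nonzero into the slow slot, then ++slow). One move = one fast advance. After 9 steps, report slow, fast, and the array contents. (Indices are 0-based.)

(s=0,f=0) a[fast]=0 → fast++
(s=0,f=1) a[fast]=1≠0 swap→a[0]=1 → slow++,fast++
(s=1,f=2) a[fast]=0 → fast++
(s=1,f=3) a[fast]=0 → fast++
(s=1,f=4) a[fast]=0 → fast++
(s=1,f=5) a[fast]=9≠0 swap→a[1]=9 → slow++,fast++
(s=2,f=6) a[fast]=5≠0 swap→a[2]=5 → slow++,fast++
(s=3,f=7) a[fast]=0 → fast++
(s=3,f=8) a[fast]=7≠0 swap→a[3]=7 → slow++,fast++

slow=4, fast=9, a=[1, 9, 5, 7, 0, 0, 0, 0, 0, 0, 0]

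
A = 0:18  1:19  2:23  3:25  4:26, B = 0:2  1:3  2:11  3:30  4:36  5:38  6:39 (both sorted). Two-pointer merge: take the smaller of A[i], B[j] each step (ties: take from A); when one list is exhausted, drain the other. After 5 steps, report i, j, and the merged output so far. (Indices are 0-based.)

i=2, j=3, merged so far=[2, 3, 11, 18, 19]

i=0 j=0: A[i]=18>B[j]=2 take 2, j++
i=0 j=1: A[i]=18>B[j]=3 take 3, j++
i=0 j=2: A[i]=18>B[j]=11 take 11, j++
i=0 j=3: A[i]=18<=B[j]=30 take 18, i++
i=1 j=3: A[i]=19<=B[j]=30 take 19, i++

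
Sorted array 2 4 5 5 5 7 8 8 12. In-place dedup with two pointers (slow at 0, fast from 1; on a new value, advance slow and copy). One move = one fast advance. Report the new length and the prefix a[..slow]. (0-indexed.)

slow=0 fast=1: a[fast]=4≠a[slow]=2 write a[1]=4, slow++,fast++
slow=1 fast=2: a[fast]=5≠a[slow]=4 write a[2]=5, slow++,fast++
slow=2 fast=3: a[fast]=5=a[slow] dup, fast++
slow=2 fast=4: a[fast]=5=a[slow] dup, fast++
slow=2 fast=5: a[fast]=7≠a[slow]=5 write a[3]=7, slow++,fast++
slow=3 fast=6: a[fast]=8≠a[slow]=7 write a[4]=8, slow++,fast++
slow=4 fast=7: a[fast]=8=a[slow] dup, fast++
slow=4 fast=8: a[fast]=12≠a[slow]=8 write a[5]=12, slow++,fast++

length 6; prefix = [2, 4, 5, 7, 8, 12]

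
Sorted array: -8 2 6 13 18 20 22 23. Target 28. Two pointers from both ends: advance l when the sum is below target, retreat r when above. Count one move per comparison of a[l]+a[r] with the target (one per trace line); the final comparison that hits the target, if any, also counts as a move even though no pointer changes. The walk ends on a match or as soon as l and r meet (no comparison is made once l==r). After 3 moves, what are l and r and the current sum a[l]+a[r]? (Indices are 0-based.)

[0,7] -8+23=15 <28 → l++
[1,7] 2+23=25 <28 → l++
[2,7] 6+23=29 >28 → r--

l=2, r=6, sum=28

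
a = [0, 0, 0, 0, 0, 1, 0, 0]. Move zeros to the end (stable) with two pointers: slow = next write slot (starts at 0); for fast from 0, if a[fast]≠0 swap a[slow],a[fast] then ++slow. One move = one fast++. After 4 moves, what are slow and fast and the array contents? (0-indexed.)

slow=0, fast=4, a=[0, 0, 0, 0, 0, 1, 0, 0]

slow=0 fast=0: a[fast]=0, fast++
slow=0 fast=1: a[fast]=0, fast++
slow=0 fast=2: a[fast]=0, fast++
slow=0 fast=3: a[fast]=0, fast++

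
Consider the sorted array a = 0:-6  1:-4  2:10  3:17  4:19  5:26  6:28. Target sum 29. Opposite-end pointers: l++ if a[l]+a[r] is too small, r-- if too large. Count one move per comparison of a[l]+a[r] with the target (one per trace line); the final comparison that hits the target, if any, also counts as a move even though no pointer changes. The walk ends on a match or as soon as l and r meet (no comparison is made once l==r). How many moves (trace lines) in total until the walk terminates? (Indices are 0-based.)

5 moves

[0,6] -6+28=22 <29 → l++
[1,6] -4+28=24 <29 → l++
[2,6] 10+28=38 >29 → r--
[2,5] 10+26=36 >29 → r--
[2,4] 10+19=29 → found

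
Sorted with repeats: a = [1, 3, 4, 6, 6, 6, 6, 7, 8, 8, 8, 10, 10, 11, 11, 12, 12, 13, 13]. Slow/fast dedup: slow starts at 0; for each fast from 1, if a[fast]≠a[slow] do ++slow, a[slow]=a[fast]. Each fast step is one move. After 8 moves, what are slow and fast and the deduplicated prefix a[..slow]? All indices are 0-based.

slow=5, fast=9, prefix=[1, 3, 4, 6, 7, 8]

(s=0,f=1) a[fast]=3≠a[slow]=1 write a[1]=3 → slow++,fast++
(s=1,f=2) a[fast]=4≠a[slow]=3 write a[2]=4 → slow++,fast++
(s=2,f=3) a[fast]=6≠a[slow]=4 write a[3]=6 → slow++,fast++
(s=3,f=4) a[fast]=6=a[slow] dup → fast++
(s=3,f=5) a[fast]=6=a[slow] dup → fast++
(s=3,f=6) a[fast]=6=a[slow] dup → fast++
(s=3,f=7) a[fast]=7≠a[slow]=6 write a[4]=7 → slow++,fast++
(s=4,f=8) a[fast]=8≠a[slow]=7 write a[5]=8 → slow++,fast++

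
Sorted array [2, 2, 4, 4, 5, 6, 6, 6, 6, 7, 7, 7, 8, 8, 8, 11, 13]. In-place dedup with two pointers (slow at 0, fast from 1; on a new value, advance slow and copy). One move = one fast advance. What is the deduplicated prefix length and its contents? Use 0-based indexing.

(s=0,f=1) a[fast]=2=a[slow] dup → fast++
(s=0,f=2) a[fast]=4≠a[slow]=2 write a[1]=4 → slow++,fast++
(s=1,f=3) a[fast]=4=a[slow] dup → fast++
(s=1,f=4) a[fast]=5≠a[slow]=4 write a[2]=5 → slow++,fast++
(s=2,f=5) a[fast]=6≠a[slow]=5 write a[3]=6 → slow++,fast++
(s=3,f=6) a[fast]=6=a[slow] dup → fast++
(s=3,f=7) a[fast]=6=a[slow] dup → fast++
(s=3,f=8) a[fast]=6=a[slow] dup → fast++
(s=3,f=9) a[fast]=7≠a[slow]=6 write a[4]=7 → slow++,fast++
(s=4,f=10) a[fast]=7=a[slow] dup → fast++
(s=4,f=11) a[fast]=7=a[slow] dup → fast++
(s=4,f=12) a[fast]=8≠a[slow]=7 write a[5]=8 → slow++,fast++
(s=5,f=13) a[fast]=8=a[slow] dup → fast++
(s=5,f=14) a[fast]=8=a[slow] dup → fast++
(s=5,f=15) a[fast]=11≠a[slow]=8 write a[6]=11 → slow++,fast++
(s=6,f=16) a[fast]=13≠a[slow]=11 write a[7]=13 → slow++,fast++

length 8; prefix = [2, 4, 5, 6, 7, 8, 11, 13]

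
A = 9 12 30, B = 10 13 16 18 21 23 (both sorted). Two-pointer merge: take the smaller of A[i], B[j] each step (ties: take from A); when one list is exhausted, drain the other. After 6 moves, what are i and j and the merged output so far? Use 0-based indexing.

i=2, j=4, merged so far=[9, 10, 12, 13, 16, 18]

[i=0,j=0] A[i]=9<=B[j]=10 take 9 → i++
[i=1,j=0] A[i]=12>B[j]=10 take 10 → j++
[i=1,j=1] A[i]=12<=B[j]=13 take 12 → i++
[i=2,j=1] A[i]=30>B[j]=13 take 13 → j++
[i=2,j=2] A[i]=30>B[j]=16 take 16 → j++
[i=2,j=3] A[i]=30>B[j]=18 take 18 → j++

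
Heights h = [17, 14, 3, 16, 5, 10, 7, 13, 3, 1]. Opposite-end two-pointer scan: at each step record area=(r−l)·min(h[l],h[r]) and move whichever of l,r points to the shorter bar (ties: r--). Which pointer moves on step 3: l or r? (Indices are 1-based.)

r

l=1 r=10: min(17,1)*9=9 best=9 *, r--
l=1 r=9: min(17,3)*8=24 best=24 *, r--
l=1 r=8: min(17,13)*7=91 best=91 *, r--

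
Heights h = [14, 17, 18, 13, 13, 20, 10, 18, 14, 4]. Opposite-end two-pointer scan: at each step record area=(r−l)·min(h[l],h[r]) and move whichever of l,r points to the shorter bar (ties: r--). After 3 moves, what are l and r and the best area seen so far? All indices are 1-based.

[1,10] min(14,4)*9=36 best=36 * → r--
[1,9] min(14,14)*8=112 best=112 * → r--
[1,8] min(14,18)*7=98 best=112 → l++

l=2, r=8, best area=112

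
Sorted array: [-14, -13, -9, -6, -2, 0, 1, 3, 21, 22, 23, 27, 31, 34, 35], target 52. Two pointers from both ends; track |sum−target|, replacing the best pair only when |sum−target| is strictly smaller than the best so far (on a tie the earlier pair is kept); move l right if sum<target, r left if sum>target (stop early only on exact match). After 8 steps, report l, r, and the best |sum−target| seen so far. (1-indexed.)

l=9, r=15, best |Δ|=14

l=1 r=15: -14+35=21 d=31 *, l++
l=2 r=15: -13+35=22 d=30 *, l++
l=3 r=15: -9+35=26 d=26 *, l++
l=4 r=15: -6+35=29 d=23 *, l++
l=5 r=15: -2+35=33 d=19 *, l++
l=6 r=15: 0+35=35 d=17 *, l++
l=7 r=15: 1+35=36 d=16 *, l++
l=8 r=15: 3+35=38 d=14 *, l++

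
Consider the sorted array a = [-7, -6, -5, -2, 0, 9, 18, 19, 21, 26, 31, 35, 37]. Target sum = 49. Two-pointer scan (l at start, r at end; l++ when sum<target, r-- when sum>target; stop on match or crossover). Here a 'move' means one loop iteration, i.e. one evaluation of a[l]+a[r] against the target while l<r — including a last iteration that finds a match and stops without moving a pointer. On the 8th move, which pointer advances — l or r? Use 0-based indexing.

l=0 r=12: -7+37=30 <49, l++
l=1 r=12: -6+37=31 <49, l++
l=2 r=12: -5+37=32 <49, l++
l=3 r=12: -2+37=35 <49, l++
l=4 r=12: 0+37=37 <49, l++
l=5 r=12: 9+37=46 <49, l++
l=6 r=12: 18+37=55 >49, r--
l=6 r=11: 18+35=53 >49, r--

r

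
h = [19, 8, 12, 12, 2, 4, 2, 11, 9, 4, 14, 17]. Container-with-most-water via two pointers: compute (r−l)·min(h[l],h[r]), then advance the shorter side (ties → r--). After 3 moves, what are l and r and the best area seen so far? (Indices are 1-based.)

l=1, r=9, best area=187

l=1 r=12: min(19,17)*11=187 best=187 *, r--
l=1 r=11: min(19,14)*10=140 best=187, r--
l=1 r=10: min(19,4)*9=36 best=187, r--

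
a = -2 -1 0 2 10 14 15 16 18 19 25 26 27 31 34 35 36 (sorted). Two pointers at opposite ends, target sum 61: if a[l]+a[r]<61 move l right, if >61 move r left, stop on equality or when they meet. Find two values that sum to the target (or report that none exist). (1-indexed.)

(25, 36)

[1,17] -2+36=34 <61 → l++
[2,17] -1+36=35 <61 → l++
[3,17] 0+36=36 <61 → l++
[4,17] 2+36=38 <61 → l++
[5,17] 10+36=46 <61 → l++
[6,17] 14+36=50 <61 → l++
[7,17] 15+36=51 <61 → l++
[8,17] 16+36=52 <61 → l++
[9,17] 18+36=54 <61 → l++
[10,17] 19+36=55 <61 → l++
[11,17] 25+36=61 → found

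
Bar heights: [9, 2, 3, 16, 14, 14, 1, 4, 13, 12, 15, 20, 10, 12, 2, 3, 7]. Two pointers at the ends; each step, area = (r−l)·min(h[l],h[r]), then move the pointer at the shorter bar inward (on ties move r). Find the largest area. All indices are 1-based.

[1,17] min(9,7)*16=112 best=112 * → r--
[1,16] min(9,3)*15=45 best=112 → r--
[1,15] min(9,2)*14=28 best=112 → r--
[1,14] min(9,12)*13=117 best=117 * → l++
[2,14] min(2,12)*12=24 best=117 → l++
[3,14] min(3,12)*11=33 best=117 → l++
[4,14] min(16,12)*10=120 best=120 * → r--
[4,13] min(16,10)*9=90 best=120 → r--
[4,12] min(16,20)*8=128 best=128 * → l++
[5,12] min(14,20)*7=98 best=128 → l++
[6,12] min(14,20)*6=84 best=128 → l++
[7,12] min(1,20)*5=5 best=128 → l++
[8,12] min(4,20)*4=16 best=128 → l++
[9,12] min(13,20)*3=39 best=128 → l++
[10,12] min(12,20)*2=24 best=128 → l++
[11,12] min(15,20)*1=15 best=128 → l++

max area = 128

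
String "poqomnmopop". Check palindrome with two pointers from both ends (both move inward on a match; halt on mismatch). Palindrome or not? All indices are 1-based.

[1,11] 'p'=='p' → l++,r--
[2,10] 'o'=='o' → l++,r--
[3,9] 'q'!='p' → stop

not a palindrome (mismatch at 3,9)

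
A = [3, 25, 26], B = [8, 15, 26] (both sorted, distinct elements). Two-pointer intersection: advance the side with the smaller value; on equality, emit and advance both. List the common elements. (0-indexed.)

i=0 j=0: 3<8, i++
i=1 j=0: 25>8, j++
i=1 j=1: 25>15, j++
i=1 j=2: 25<26, i++
i=2 j=2: 26==26 emit, i++,j++

intersection = [26]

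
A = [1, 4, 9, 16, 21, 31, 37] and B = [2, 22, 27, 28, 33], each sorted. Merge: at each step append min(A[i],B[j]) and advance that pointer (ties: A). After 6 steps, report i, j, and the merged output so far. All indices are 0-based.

[i=0,j=0] A[i]=1<=B[j]=2 take 1 → i++
[i=1,j=0] A[i]=4>B[j]=2 take 2 → j++
[i=1,j=1] A[i]=4<=B[j]=22 take 4 → i++
[i=2,j=1] A[i]=9<=B[j]=22 take 9 → i++
[i=3,j=1] A[i]=16<=B[j]=22 take 16 → i++
[i=4,j=1] A[i]=21<=B[j]=22 take 21 → i++

i=5, j=1, merged so far=[1, 2, 4, 9, 16, 21]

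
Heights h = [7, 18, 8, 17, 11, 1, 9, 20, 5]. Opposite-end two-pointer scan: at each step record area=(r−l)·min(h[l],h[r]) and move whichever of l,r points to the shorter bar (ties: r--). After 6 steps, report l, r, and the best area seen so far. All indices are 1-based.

l=1 r=9: min(7,5)*8=40 best=40 *, r--
l=1 r=8: min(7,20)*7=49 best=49 *, l++
l=2 r=8: min(18,20)*6=108 best=108 *, l++
l=3 r=8: min(8,20)*5=40 best=108, l++
l=4 r=8: min(17,20)*4=68 best=108, l++
l=5 r=8: min(11,20)*3=33 best=108, l++

l=6, r=8, best area=108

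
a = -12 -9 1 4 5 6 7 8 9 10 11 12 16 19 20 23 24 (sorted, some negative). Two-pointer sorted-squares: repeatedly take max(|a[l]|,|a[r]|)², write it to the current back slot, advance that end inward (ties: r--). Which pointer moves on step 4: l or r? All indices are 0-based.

r

l=0 r=16: |-12|<=|24| out[16]=576, r--
l=0 r=15: |-12|<=|23| out[15]=529, r--
l=0 r=14: |-12|<=|20| out[14]=400, r--
l=0 r=13: |-12|<=|19| out[13]=361, r--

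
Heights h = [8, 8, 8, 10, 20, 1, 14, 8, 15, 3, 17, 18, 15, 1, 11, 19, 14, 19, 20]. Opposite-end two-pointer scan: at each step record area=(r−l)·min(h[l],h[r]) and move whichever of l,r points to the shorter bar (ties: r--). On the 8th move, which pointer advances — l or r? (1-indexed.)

r

[1,19] min(8,20)*18=144 best=144 * → l++
[2,19] min(8,20)*17=136 best=144 → l++
[3,19] min(8,20)*16=128 best=144 → l++
[4,19] min(10,20)*15=150 best=150 * → l++
[5,19] min(20,20)*14=280 best=280 * → r--
[5,18] min(20,19)*13=247 best=280 → r--
[5,17] min(20,14)*12=168 best=280 → r--
[5,16] min(20,19)*11=209 best=280 → r--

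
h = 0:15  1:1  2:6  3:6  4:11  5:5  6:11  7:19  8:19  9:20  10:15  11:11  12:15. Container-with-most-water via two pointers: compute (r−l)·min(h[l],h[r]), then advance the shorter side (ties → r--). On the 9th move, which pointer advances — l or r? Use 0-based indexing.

l

[0,12] min(15,15)*12=180 best=180 * → r--
[0,11] min(15,11)*11=121 best=180 → r--
[0,10] min(15,15)*10=150 best=180 → r--
[0,9] min(15,20)*9=135 best=180 → l++
[1,9] min(1,20)*8=8 best=180 → l++
[2,9] min(6,20)*7=42 best=180 → l++
[3,9] min(6,20)*6=36 best=180 → l++
[4,9] min(11,20)*5=55 best=180 → l++
[5,9] min(5,20)*4=20 best=180 → l++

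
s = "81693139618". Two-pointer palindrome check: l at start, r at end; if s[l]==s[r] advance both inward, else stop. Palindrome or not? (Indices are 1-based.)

l=1 r=11: '8'=='8', l++,r--
l=2 r=10: '1'=='1', l++,r--
l=3 r=9: '6'=='6', l++,r--
l=4 r=8: '9'=='9', l++,r--
l=5 r=7: '3'=='3', l++,r--

palindrome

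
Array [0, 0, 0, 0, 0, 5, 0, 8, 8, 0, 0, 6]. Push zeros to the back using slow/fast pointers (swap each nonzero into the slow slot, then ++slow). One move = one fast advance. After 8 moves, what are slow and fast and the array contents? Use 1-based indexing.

slow=3, fast=9, a=[5, 8, 0, 0, 0, 0, 0, 0, 8, 0, 0, 6]

(s=1,f=1) a[fast]=0 → fast++
(s=1,f=2) a[fast]=0 → fast++
(s=1,f=3) a[fast]=0 → fast++
(s=1,f=4) a[fast]=0 → fast++
(s=1,f=5) a[fast]=0 → fast++
(s=1,f=6) a[fast]=5≠0 swap→a[1]=5 → slow++,fast++
(s=2,f=7) a[fast]=0 → fast++
(s=2,f=8) a[fast]=8≠0 swap→a[2]=8 → slow++,fast++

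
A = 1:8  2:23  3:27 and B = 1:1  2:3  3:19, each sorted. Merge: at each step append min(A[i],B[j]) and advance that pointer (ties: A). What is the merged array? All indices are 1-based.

i=1 j=1: A[i]=8>B[j]=1 take 1, j++
i=1 j=2: A[i]=8>B[j]=3 take 3, j++
i=1 j=3: A[i]=8<=B[j]=19 take 8, i++
i=2 j=3: A[i]=23>B[j]=19 take 19, j++
i=2 j=4: B done, take A[i]=23, i++
i=3 j=4: B done, take A[i]=27, i++

[1, 3, 8, 19, 23, 27]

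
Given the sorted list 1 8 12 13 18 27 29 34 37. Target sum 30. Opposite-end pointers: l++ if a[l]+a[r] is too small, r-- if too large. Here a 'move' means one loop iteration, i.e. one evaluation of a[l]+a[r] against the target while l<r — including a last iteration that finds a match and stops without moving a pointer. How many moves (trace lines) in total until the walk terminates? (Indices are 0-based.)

[0,8] 1+37=38 >30 → r--
[0,7] 1+34=35 >30 → r--
[0,6] 1+29=30 → found

3 moves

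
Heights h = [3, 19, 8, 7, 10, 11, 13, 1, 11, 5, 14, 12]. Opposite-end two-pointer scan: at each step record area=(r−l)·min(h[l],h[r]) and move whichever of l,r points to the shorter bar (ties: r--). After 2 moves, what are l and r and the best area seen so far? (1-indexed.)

[1,12] min(3,12)*11=33 best=33 * → l++
[2,12] min(19,12)*10=120 best=120 * → r--

l=2, r=11, best area=120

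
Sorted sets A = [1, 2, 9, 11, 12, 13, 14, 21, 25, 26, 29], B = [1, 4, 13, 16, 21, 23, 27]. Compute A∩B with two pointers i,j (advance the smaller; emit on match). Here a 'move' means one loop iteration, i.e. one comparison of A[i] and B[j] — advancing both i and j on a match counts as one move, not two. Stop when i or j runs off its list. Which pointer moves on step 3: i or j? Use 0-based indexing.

j

i=0 j=0: 1==1 emit, i++,j++
i=1 j=1: 2<4, i++
i=2 j=1: 9>4, j++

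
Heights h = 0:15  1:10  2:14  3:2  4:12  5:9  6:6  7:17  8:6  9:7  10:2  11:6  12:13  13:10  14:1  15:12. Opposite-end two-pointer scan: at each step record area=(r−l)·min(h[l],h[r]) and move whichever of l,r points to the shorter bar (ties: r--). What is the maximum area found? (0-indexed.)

max area = 180

l=0 r=15: min(15,12)*15=180 best=180 *, r--
l=0 r=14: min(15,1)*14=14 best=180, r--
l=0 r=13: min(15,10)*13=130 best=180, r--
l=0 r=12: min(15,13)*12=156 best=180, r--
l=0 r=11: min(15,6)*11=66 best=180, r--
l=0 r=10: min(15,2)*10=20 best=180, r--
l=0 r=9: min(15,7)*9=63 best=180, r--
l=0 r=8: min(15,6)*8=48 best=180, r--
l=0 r=7: min(15,17)*7=105 best=180, l++
l=1 r=7: min(10,17)*6=60 best=180, l++
l=2 r=7: min(14,17)*5=70 best=180, l++
l=3 r=7: min(2,17)*4=8 best=180, l++
l=4 r=7: min(12,17)*3=36 best=180, l++
l=5 r=7: min(9,17)*2=18 best=180, l++
l=6 r=7: min(6,17)*1=6 best=180, l++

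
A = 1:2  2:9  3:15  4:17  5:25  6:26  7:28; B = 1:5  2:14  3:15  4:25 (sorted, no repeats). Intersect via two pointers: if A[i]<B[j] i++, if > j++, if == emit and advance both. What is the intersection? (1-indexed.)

intersection = [15, 25]

[i=1,j=1] 2<5 → i++
[i=2,j=1] 9>5 → j++
[i=2,j=2] 9<14 → i++
[i=3,j=2] 15>14 → j++
[i=3,j=3] 15==15 emit → i++,j++
[i=4,j=4] 17<25 → i++
[i=5,j=4] 25==25 emit → i++,j++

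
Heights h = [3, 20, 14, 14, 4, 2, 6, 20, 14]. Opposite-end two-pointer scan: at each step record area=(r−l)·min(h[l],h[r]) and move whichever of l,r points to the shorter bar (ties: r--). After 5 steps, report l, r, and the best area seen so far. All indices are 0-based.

l=1, r=4, best area=120

l=0 r=8: min(3,14)*8=24 best=24 *, l++
l=1 r=8: min(20,14)*7=98 best=98 *, r--
l=1 r=7: min(20,20)*6=120 best=120 *, r--
l=1 r=6: min(20,6)*5=30 best=120, r--
l=1 r=5: min(20,2)*4=8 best=120, r--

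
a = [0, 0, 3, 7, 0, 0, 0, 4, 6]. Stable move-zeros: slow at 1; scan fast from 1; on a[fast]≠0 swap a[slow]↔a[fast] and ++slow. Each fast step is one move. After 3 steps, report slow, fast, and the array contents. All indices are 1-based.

(s=1,f=1) a[fast]=0 → fast++
(s=1,f=2) a[fast]=0 → fast++
(s=1,f=3) a[fast]=3≠0 swap→a[1]=3 → slow++,fast++

slow=2, fast=4, a=[3, 0, 0, 7, 0, 0, 0, 4, 6]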